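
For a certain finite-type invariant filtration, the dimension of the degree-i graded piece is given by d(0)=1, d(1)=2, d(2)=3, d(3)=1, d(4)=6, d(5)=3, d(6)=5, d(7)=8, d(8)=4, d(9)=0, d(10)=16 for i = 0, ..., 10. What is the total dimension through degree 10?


Total dimension = d(0) + d(1) + ... + d(10)
= 1 + 2 + 3 + 1 + 6 + 3 + 5 + 8 + 4 + 0 + 16
= 49

49


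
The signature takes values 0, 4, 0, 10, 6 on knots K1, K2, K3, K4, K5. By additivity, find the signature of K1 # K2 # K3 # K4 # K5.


The signature is additive under connected sum.
signature(K1 # K2 # K3 # K4 # K5) = (0) + (4) + (0) + (10) + (6)
= 20

20


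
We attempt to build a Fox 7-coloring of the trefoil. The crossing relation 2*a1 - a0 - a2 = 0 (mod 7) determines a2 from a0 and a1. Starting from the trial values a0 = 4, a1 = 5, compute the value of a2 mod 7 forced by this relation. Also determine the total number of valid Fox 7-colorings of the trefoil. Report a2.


Step 1: Apply the given crossing relation 2*a1 - a0 - a2 = 0 (mod 7).
  a2 = 2*a1 - a0 mod 7
  a2 = 2*5 - 4 mod 7
  a2 = 10 - 4 mod 7
  a2 = 6 mod 7 = 6
Step 2: The trefoil has determinant 3.
  Number of Fox p-colorings (p prime) is p^2 if p = 3, else p.
  Since 7 does not divide 3, only trivial (constant) colorings exist.
  (So the trial a0 = 4, a1 = 5 with a0 != a1 does NOT extend to a valid coloring of the whole trefoil: the other two crossing relations require 3*(a1 - a0) = 0 (mod 7), which fails.)
  Total colorings = 7
Step 3: a2 = 6, total Fox 7-colorings = 7

6


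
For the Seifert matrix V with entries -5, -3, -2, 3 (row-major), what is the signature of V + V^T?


Step 1: V + V^T = [[-10, -5], [-5, 6]]
Step 2: trace = -4, det = -85
Step 3: Discriminant = (-4)^2 - 4*(-85) = 356
Step 4: Eigenvalues: 7.43398, -11.434
Step 5: Signature = (# positive eigenvalues) - (# negative eigenvalues) = 0

0


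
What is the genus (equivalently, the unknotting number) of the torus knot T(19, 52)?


For a torus knot T(p,q), both the unknotting number and genus equal (p-1)(q-1)/2.
= (19-1)(52-1)/2
= 18*51/2
= 918/2 = 459

459


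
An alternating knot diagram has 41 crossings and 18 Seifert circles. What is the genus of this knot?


For alternating knots, g = (c - s + 1)/2.
= (41 - 18 + 1)/2
= 24/2 = 12

12


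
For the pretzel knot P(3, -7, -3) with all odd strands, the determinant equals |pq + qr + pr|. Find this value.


Step 1: Compute pq + qr + pr.
pq = 3*(-7) = -21
qr = (-7)*(-3) = 21
pr = 3*(-3) = -9
pq + qr + pr = -21 + 21 + (-9) = -9
Step 2: Take absolute value.
det(P(3,-7,-3)) = |-9| = 9

9


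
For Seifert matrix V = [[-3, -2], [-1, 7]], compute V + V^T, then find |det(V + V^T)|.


Step 1: Form V + V^T where V = [[-3, -2], [-1, 7]]
  V^T = [[-3, -1], [-2, 7]]
  V + V^T = [[-6, -3], [-3, 14]]
Step 2: det(V + V^T) = (-6)*14 - (-3)*(-3)
  = -84 - 9 = -93
Step 3: Knot determinant = |det(V + V^T)| = |-93| = 93

93


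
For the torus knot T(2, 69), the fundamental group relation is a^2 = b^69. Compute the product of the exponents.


The relation is a^2 = b^69.
Product of exponents = 2 * 69
= 138

138


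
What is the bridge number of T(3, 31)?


The bridge number of T(p,q) is min(p,q).
min(3, 31) = 3

3


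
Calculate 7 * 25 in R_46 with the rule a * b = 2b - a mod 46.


7 * 25 = 2*25 - 7 mod 46
= 50 - 7 mod 46
= 43 mod 46 = 43

43


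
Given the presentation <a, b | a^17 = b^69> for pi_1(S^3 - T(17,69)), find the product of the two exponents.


The relation is a^17 = b^69.
Product of exponents = 17 * 69
= 1173

1173


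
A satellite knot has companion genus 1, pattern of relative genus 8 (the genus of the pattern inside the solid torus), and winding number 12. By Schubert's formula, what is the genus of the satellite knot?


Schubert: g(satellite) = g_rel(pattern) + |winding| * g(companion),
where g_rel(pattern) is the genus of the pattern relative to the solid torus.
= 8 + 12 * 1
= 8 + 12 = 20

20


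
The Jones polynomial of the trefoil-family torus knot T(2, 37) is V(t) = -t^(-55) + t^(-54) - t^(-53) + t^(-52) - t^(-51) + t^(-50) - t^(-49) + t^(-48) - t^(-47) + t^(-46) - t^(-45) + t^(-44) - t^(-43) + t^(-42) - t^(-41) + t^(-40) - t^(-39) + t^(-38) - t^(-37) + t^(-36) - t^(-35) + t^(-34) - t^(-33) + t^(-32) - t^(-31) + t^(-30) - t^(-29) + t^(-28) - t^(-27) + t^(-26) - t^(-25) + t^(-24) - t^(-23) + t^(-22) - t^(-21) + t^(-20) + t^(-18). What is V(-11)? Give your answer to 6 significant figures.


Substituting t = -11 into V(t) = -t^(-55) + t^(-54) - t^(-53) + t^(-52) - t^(-51) + t^(-50) - t^(-49) + t^(-48) - t^(-47) + t^(-46) - t^(-45) + t^(-44) - t^(-43) + t^(-42) - t^(-41) + t^(-40) - t^(-39) + t^(-38) - t^(-37) + t^(-36) - t^(-35) + t^(-34) - t^(-33) + t^(-32) - t^(-31) + t^(-30) - t^(-29) + t^(-28) - t^(-27) + t^(-26) - t^(-25) + t^(-24) - t^(-23) + t^(-22) - t^(-21) + t^(-20) + t^(-18):
  (-)t^(-55) = 5.28935e-58
  (+)t^(-54) = 5.81829e-57
  (-)t^(-53) = 6.40011e-56
  (+)t^(-52) = 7.04013e-55
  (-)t^(-51) = 7.74414e-54
  (+)t^(-50) = 8.51855e-53
  (-)t^(-49) = 9.37041e-52
  (+)t^(-48) = 1.03074e-50
  (-)t^(-47) = 1.13382e-49
  (+)t^(-46) = 1.2472e-48
  (-)t^(-45) = 1.37192e-47
  (+)t^(-44) = 1.50911e-46
  (-)t^(-43) = 1.66002e-45
  (+)t^(-42) = 1.82603e-44
  (-)t^(-41) = 2.00863e-43
  (+)t^(-40) = 2.20949e-42
  (-)t^(-39) = 2.43044e-41
  (+)t^(-38) = 2.67349e-40
  (-)t^(-37) = 2.94083e-39
  (+)t^(-36) = 3.23492e-38
  (-)t^(-35) = 3.55841e-37
  (+)t^(-34) = 3.91425e-36
  (-)t^(-33) = 4.30568e-35
  (+)t^(-32) = 4.73624e-34
  (-)t^(-31) = 5.20987e-33
  (+)t^(-30) = 5.73086e-32
  (-)t^(-29) = 6.30394e-31
  (+)t^(-28) = 6.93433e-30
  (-)t^(-27) = 7.62777e-29
  (+)t^(-26) = 8.39055e-28
  (-)t^(-25) = 9.2296e-27
  (+)t^(-24) = 1.01526e-25
  (-)t^(-23) = 1.11678e-24
  (+)t^(-22) = 1.22846e-23
  (-)t^(-21) = 1.35131e-22
  (+)t^(-20) = 1.48644e-21
  (+)t^(-18) = 1.79859e-19
Sum = (5.28935e-58) + (5.81829e-57) + (6.40011e-56) + (7.04013e-55) + (7.74414e-54) + (8.51855e-53) + (9.37041e-52) + (1.03074e-50) + (1.13382e-49) + (1.2472e-48) + (1.37192e-47) + (1.50911e-46) + (1.66002e-45) + (1.82603e-44) + (2.00863e-43) + (2.20949e-42) + (2.43044e-41) + (2.67349e-40) + (2.94083e-39) + (3.23492e-38) + (3.55841e-37) + (3.91425e-36) + (4.30568e-35) + (4.73624e-34) + (5.20987e-33) + (5.73086e-32) + (6.30394e-31) + (6.93433e-30) + (7.62777e-29) + (8.39055e-28) + (9.2296e-27) + (1.01526e-25) + (1.11678e-24) + (1.22846e-23) + (1.35131e-22) + (1.48644e-21) + (1.79859e-19)
= 1.814938698e-19
Rounded to 6 significant figures: 1.81494e-19

1.81494e-19


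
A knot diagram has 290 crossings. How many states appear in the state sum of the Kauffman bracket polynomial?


Each crossing contributes 2 choices (A-smoothing or B-smoothing).
Total states = 2^290 = 1989292945639146568621528992587283360401824603189390869761855907572637988050133502132224

1989292945639146568621528992587283360401824603189390869761855907572637988050133502132224


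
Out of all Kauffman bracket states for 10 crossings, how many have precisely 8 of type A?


We choose which 8 of 10 crossings get A-smoothings.
C(10, 8) = 10! / (8! * 2!)
= 45

45


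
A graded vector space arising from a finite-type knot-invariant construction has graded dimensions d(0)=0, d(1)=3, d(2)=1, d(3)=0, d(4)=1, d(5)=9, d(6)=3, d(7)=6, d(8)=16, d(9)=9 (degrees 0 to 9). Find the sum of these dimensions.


Total dimension = d(0) + d(1) + ... + d(9)
= 0 + 3 + 1 + 0 + 1 + 9 + 3 + 6 + 16 + 9
= 48

48


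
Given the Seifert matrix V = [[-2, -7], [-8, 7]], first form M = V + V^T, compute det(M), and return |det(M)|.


Step 1: Form V + V^T where V = [[-2, -7], [-8, 7]]
  V^T = [[-2, -8], [-7, 7]]
  V + V^T = [[-4, -15], [-15, 14]]
Step 2: det(V + V^T) = (-4)*14 - (-15)*(-15)
  = -56 - 225 = -281
Step 3: Knot determinant = |det(V + V^T)| = |-281| = 281

281


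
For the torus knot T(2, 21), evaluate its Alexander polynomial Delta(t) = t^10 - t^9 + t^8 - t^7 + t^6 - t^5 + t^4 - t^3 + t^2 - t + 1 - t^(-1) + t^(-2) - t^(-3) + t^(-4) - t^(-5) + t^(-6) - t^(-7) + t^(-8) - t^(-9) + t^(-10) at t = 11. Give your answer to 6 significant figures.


Substituting t = 11 into Delta(t) = t^10 - t^9 + t^8 - t^7 + t^6 - t^5 + t^4 - t^3 + t^2 - t + 1 - t^(-1) + t^(-2) - t^(-3) + t^(-4) - t^(-5) + t^(-6) - t^(-7) + t^(-8) - t^(-9) + t^(-10):
Term values: (25937424601) + (-2357947691) + (214358881) + (-19487171) + (1771561) + (-161051) + (14641) + (-1331) + (121) + (-11) + (1) + (-0.0909091) + (0.00826446) + (-0.000751315) + (6.83013e-05) + (-6.20921e-06) + (5.64474e-07) + (-5.13158e-08) + (4.66507e-09) + (-4.24098e-10) + (3.85543e-11)
Sum = 2.377597255e+10
Rounded to 6 significant figures: 2.3776e+10

2.3776e+10


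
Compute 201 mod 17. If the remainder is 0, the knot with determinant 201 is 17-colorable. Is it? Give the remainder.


Step 1: A knot is p-colorable if and only if p divides its determinant.
Step 2: Compute 201 mod 17.
201 = 11 * 17 + 14
Step 3: 201 mod 17 = 14
Step 4: The knot is 17-colorable: no

14


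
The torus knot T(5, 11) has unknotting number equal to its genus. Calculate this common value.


For a torus knot T(p,q), both the unknotting number and genus equal (p-1)(q-1)/2.
= (5-1)(11-1)/2
= 4*10/2
= 40/2 = 20

20


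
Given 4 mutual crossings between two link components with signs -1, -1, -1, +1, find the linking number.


Step 1: Count positive crossings: 1
Step 2: Count negative crossings: 3
Step 3: Sum of signs = 1 - 3 = -2
Step 4: Linking number = sum/2 = -2/2 = -1

-1


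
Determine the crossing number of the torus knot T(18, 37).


For a torus knot T(p, q) with gcd(p,q)=1,
the crossing number is min(p*(q-1), q*(p-1)).
p*(q-1) = 18*36 = 648
q*(p-1) = 37*17 = 629
min(648, 629) = 629

629


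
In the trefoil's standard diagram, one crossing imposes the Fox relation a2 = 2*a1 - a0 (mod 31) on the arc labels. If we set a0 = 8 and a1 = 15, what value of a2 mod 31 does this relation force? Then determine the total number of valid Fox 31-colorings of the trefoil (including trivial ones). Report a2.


Step 1: Apply the given crossing relation 2*a1 - a0 - a2 = 0 (mod 31).
  a2 = 2*a1 - a0 mod 31
  a2 = 2*15 - 8 mod 31
  a2 = 30 - 8 mod 31
  a2 = 22 mod 31 = 22
Step 2: The trefoil has determinant 3.
  Number of Fox p-colorings (p prime) is p^2 if p = 3, else p.
  Since 31 does not divide 3, only trivial (constant) colorings exist.
  (So the trial a0 = 8, a1 = 15 with a0 != a1 does NOT extend to a valid coloring of the whole trefoil: the other two crossing relations require 3*(a1 - a0) = 0 (mod 31), which fails.)
  Total colorings = 31
Step 3: a2 = 22, total Fox 31-colorings = 31

22


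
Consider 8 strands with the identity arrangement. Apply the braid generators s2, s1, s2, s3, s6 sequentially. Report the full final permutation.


Starting with identity [1, 2, 3, 4, 5, 6, 7, 8].
Apply generators in sequence:
  After s2: [1, 3, 2, 4, 5, 6, 7, 8]
  After s1: [3, 1, 2, 4, 5, 6, 7, 8]
  After s2: [3, 2, 1, 4, 5, 6, 7, 8]
  After s3: [3, 2, 4, 1, 5, 6, 7, 8]
  After s6: [3, 2, 4, 1, 5, 7, 6, 8]
Final permutation: [3, 2, 4, 1, 5, 7, 6, 8]

[3, 2, 4, 1, 5, 7, 6, 8]


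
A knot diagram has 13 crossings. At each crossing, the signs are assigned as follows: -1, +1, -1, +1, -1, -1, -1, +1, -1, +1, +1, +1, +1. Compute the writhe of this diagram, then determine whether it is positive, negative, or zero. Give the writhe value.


Step 1: Count positive crossings (+1).
Positive crossings: 7
Step 2: Count negative crossings (-1).
Negative crossings: 6
Step 3: Writhe = (positive) - (negative)
w = 7 - 6 = 1
Step 4: |w| = 1, and w is positive

1


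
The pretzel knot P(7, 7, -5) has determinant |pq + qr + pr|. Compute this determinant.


Step 1: Compute pq + qr + pr.
pq = 7*7 = 49
qr = 7*(-5) = -35
pr = 7*(-5) = -35
pq + qr + pr = 49 + (-35) + (-35) = -21
Step 2: Take absolute value.
det(P(7,7,-5)) = |-21| = 21

21


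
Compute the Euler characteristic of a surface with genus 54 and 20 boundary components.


chi = 2 - 2g - b
= 2 - 2*54 - 20
= 2 - 108 - 20 = -126

-126


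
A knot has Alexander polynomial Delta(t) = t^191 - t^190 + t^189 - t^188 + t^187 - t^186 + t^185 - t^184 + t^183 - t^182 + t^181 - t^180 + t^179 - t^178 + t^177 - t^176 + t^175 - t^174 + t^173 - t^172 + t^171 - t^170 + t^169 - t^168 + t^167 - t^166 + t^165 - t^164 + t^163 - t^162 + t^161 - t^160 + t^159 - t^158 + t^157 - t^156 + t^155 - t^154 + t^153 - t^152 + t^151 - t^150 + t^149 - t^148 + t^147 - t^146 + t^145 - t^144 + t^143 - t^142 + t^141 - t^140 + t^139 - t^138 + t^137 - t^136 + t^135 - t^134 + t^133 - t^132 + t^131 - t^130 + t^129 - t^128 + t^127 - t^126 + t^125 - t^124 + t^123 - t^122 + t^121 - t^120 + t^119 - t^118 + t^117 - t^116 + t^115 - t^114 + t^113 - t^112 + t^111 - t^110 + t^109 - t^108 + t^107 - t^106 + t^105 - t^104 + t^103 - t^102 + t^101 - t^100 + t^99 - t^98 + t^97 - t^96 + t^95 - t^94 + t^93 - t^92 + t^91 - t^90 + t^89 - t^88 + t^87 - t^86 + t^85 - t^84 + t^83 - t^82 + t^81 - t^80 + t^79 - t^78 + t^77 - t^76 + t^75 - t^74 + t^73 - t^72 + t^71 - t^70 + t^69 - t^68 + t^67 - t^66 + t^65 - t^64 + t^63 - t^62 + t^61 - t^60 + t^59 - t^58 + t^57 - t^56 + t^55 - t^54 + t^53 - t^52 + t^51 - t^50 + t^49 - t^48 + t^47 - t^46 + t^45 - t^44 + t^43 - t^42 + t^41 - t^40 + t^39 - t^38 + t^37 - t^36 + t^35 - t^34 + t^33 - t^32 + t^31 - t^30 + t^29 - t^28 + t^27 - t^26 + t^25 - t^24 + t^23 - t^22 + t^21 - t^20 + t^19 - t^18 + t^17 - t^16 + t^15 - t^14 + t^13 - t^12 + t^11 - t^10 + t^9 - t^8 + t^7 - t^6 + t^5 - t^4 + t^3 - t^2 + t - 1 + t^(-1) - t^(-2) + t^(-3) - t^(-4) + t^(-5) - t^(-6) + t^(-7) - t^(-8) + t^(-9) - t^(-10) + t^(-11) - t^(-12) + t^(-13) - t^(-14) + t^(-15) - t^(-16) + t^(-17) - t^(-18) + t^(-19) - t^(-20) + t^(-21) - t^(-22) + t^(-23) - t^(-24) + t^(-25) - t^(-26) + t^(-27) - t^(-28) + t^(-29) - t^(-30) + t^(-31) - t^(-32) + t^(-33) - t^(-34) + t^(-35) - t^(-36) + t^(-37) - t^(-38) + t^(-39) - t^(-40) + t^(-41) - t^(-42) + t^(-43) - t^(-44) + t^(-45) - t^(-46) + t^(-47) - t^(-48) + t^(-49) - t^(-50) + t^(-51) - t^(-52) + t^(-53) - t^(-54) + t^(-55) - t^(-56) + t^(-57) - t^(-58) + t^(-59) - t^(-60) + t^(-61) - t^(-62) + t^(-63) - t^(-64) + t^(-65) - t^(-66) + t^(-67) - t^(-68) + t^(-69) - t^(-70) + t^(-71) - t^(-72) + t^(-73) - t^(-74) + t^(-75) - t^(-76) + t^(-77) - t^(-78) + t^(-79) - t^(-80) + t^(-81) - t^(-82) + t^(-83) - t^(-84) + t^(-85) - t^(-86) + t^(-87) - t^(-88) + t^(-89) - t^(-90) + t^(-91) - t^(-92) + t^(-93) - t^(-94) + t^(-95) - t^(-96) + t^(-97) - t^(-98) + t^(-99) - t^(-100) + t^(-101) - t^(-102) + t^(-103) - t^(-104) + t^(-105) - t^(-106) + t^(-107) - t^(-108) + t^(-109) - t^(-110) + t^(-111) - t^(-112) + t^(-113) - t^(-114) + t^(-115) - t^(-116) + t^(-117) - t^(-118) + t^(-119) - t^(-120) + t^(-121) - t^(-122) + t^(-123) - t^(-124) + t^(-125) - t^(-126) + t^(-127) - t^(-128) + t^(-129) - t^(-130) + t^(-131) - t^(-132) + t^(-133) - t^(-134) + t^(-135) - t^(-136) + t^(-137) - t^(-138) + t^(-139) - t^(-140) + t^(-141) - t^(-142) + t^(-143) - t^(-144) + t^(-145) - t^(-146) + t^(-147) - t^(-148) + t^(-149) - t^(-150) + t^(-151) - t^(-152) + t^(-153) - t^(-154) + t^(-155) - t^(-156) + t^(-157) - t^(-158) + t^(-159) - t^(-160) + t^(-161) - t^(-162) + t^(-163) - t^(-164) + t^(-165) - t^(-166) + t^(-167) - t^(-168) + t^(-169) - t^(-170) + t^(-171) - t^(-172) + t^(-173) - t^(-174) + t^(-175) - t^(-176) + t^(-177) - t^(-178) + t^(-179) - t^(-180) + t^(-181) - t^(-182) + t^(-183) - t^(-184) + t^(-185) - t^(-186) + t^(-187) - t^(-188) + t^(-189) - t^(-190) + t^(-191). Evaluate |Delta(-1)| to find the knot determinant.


Step 1: The polynomial has 383 terms with alternating signs, exponents from 191 down to -191.
Step 2: Substitute t = -1. The i-th term has coefficient (-1)^i and exponent (m-i),
  so its value is (-1)^i * (-1)^(m-i) = (-1)^m = -1 for every i.
Step 3: All 383 terms equal -1, so Delta(-1) = 383 * (-1) = -383
Step 4: |Delta(-1)| = 383

383


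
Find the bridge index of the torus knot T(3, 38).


The bridge number of T(p,q) is min(p,q).
min(3, 38) = 3

3


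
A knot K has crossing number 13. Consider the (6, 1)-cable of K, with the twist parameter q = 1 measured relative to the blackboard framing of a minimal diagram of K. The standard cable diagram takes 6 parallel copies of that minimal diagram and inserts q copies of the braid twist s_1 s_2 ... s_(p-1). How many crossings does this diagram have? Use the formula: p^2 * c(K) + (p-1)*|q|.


Step 1: Each of the c(K) crossings of the companion diagram becomes p*p = p^2 crossings among the p parallel strands, and each of the |q| twists s_1 s_2 ... s_(p-1) adds (p-1) crossings.
  Crossings = p^2 * c(K) + (p-1)*|q|
Step 2: = 6^2 * 13 + (6-1)*1
Step 3: = 36*13 + 5*1
Step 4: = 468 + 5 = 473

473


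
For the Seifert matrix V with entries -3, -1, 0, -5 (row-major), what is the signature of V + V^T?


Step 1: V + V^T = [[-6, -1], [-1, -10]]
Step 2: trace = -16, det = 59
Step 3: Discriminant = (-16)^2 - 4*59 = 20
Step 4: Eigenvalues: -5.76393, -10.2361
Step 5: Signature = (# positive eigenvalues) - (# negative eigenvalues) = -2

-2


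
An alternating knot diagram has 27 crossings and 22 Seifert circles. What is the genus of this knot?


For alternating knots, g = (c - s + 1)/2.
= (27 - 22 + 1)/2
= 6/2 = 3

3


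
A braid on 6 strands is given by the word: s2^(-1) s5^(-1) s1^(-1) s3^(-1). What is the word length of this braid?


The word length counts the number of generators (including inverses).
Listing each generator: s2^(-1), s5^(-1), s1^(-1), s3^(-1)
There are 4 generators in this braid word.

4


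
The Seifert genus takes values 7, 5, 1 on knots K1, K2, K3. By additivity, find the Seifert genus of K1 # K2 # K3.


The Seifert genus is additive under connected sum.
Seifert genus(K1 # K2 # K3) = (7) + (5) + (1)
= 13

13


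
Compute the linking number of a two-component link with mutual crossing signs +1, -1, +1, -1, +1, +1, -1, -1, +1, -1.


Step 1: Count positive crossings: 5
Step 2: Count negative crossings: 5
Step 3: Sum of signs = 5 - 5 = 0
Step 4: Linking number = sum/2 = 0/2 = 0

0


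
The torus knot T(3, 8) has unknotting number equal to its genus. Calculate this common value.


For a torus knot T(p,q), both the unknotting number and genus equal (p-1)(q-1)/2.
= (3-1)(8-1)/2
= 2*7/2
= 14/2 = 7

7


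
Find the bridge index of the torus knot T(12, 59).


The bridge number of T(p,q) is min(p,q).
min(12, 59) = 12

12


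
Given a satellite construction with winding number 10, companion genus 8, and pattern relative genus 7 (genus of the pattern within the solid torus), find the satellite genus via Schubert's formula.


Schubert: g(satellite) = g_rel(pattern) + |winding| * g(companion),
where g_rel(pattern) is the genus of the pattern relative to the solid torus.
= 7 + 10 * 8
= 7 + 80 = 87

87


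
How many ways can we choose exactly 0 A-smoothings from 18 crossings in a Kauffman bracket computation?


We choose which 0 of 18 crossings get A-smoothings.
C(18, 0) = 18! / (0! * 18!)
= 1

1


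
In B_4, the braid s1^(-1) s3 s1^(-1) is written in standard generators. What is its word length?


The word length counts the number of generators (including inverses).
Listing each generator: s1^(-1), s3, s1^(-1)
There are 3 generators in this braid word.

3


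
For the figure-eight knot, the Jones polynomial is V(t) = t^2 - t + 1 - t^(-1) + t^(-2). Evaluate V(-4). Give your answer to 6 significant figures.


Substituting t = -4 into V(t) = t^2 - t + 1 - t^(-1) + t^(-2):
  (+)t^(2) = 16
  (-)t^(1) = 4
  (+)t^(0) = 1
  (-)t^(-1) = 0.25
  (+)t^(-2) = 0.0625
Sum = (16) + (4) + (1) + (0.25) + (0.0625)
= 21.3125
Rounded to 6 significant figures: 21.3125

21.3125


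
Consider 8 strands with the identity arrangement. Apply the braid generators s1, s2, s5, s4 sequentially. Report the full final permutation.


Starting with identity [1, 2, 3, 4, 5, 6, 7, 8].
Apply generators in sequence:
  After s1: [2, 1, 3, 4, 5, 6, 7, 8]
  After s2: [2, 3, 1, 4, 5, 6, 7, 8]
  After s5: [2, 3, 1, 4, 6, 5, 7, 8]
  After s4: [2, 3, 1, 6, 4, 5, 7, 8]
Final permutation: [2, 3, 1, 6, 4, 5, 7, 8]

[2, 3, 1, 6, 4, 5, 7, 8]


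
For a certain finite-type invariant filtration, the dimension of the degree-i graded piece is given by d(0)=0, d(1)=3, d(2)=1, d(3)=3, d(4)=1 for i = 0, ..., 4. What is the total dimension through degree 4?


Total dimension = d(0) + d(1) + ... + d(4)
= 0 + 3 + 1 + 3 + 1
= 8

8


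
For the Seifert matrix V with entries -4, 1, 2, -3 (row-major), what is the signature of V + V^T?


Step 1: V + V^T = [[-8, 3], [3, -6]]
Step 2: trace = -14, det = 39
Step 3: Discriminant = (-14)^2 - 4*39 = 40
Step 4: Eigenvalues: -3.83772, -10.1623
Step 5: Signature = (# positive eigenvalues) - (# negative eigenvalues) = -2

-2


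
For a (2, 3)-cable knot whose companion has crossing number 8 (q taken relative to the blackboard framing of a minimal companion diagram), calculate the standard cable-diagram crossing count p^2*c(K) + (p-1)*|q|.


Step 1: Each of the c(K) crossings of the companion diagram becomes p*p = p^2 crossings among the p parallel strands, and each of the |q| twists s_1 s_2 ... s_(p-1) adds (p-1) crossings.
  Crossings = p^2 * c(K) + (p-1)*|q|
Step 2: = 2^2 * 8 + (2-1)*3
Step 3: = 4*8 + 1*3
Step 4: = 32 + 3 = 35

35


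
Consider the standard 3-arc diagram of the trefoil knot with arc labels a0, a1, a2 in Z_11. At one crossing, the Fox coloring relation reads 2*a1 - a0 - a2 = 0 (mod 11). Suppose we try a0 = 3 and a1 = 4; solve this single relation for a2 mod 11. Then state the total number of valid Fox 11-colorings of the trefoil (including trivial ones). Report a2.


Step 1: Apply the given crossing relation 2*a1 - a0 - a2 = 0 (mod 11).
  a2 = 2*a1 - a0 mod 11
  a2 = 2*4 - 3 mod 11
  a2 = 8 - 3 mod 11
  a2 = 5 mod 11 = 5
Step 2: The trefoil has determinant 3.
  Number of Fox p-colorings (p prime) is p^2 if p = 3, else p.
  Since 11 does not divide 3, only trivial (constant) colorings exist.
  (So the trial a0 = 3, a1 = 4 with a0 != a1 does NOT extend to a valid coloring of the whole trefoil: the other two crossing relations require 3*(a1 - a0) = 0 (mod 11), which fails.)
  Total colorings = 11
Step 3: a2 = 5, total Fox 11-colorings = 11

5


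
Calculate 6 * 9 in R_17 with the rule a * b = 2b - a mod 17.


6 * 9 = 2*9 - 6 mod 17
= 18 - 6 mod 17
= 12 mod 17 = 12

12


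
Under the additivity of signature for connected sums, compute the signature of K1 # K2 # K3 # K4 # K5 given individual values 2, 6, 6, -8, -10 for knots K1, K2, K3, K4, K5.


The signature is additive under connected sum.
signature(K1 # K2 # K3 # K4 # K5) = (2) + (6) + (6) + (-8) + (-10)
= -4

-4


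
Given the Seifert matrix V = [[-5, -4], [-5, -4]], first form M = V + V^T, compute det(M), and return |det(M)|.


Step 1: Form V + V^T where V = [[-5, -4], [-5, -4]]
  V^T = [[-5, -5], [-4, -4]]
  V + V^T = [[-10, -9], [-9, -8]]
Step 2: det(V + V^T) = (-10)*(-8) - (-9)*(-9)
  = 80 - 81 = -1
Step 3: Knot determinant = |det(V + V^T)| = |-1| = 1

1


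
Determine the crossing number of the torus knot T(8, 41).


For a torus knot T(p, q) with gcd(p,q)=1,
the crossing number is min(p*(q-1), q*(p-1)).
p*(q-1) = 8*40 = 320
q*(p-1) = 41*7 = 287
min(320, 287) = 287

287


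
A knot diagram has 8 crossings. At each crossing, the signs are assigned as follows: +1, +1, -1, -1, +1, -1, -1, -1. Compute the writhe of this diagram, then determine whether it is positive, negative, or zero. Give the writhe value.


Step 1: Count positive crossings (+1).
Positive crossings: 3
Step 2: Count negative crossings (-1).
Negative crossings: 5
Step 3: Writhe = (positive) - (negative)
w = 3 - 5 = -2
Step 4: |w| = 2, and w is negative

-2


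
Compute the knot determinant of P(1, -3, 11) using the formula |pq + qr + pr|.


Step 1: Compute pq + qr + pr.
pq = 1*(-3) = -3
qr = (-3)*11 = -33
pr = 1*11 = 11
pq + qr + pr = -3 + (-33) + 11 = -25
Step 2: Take absolute value.
det(P(1,-3,11)) = |-25| = 25

25


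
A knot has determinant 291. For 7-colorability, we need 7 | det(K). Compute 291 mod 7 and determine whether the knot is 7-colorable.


Step 1: A knot is p-colorable if and only if p divides its determinant.
Step 2: Compute 291 mod 7.
291 = 41 * 7 + 4
Step 3: 291 mod 7 = 4
Step 4: The knot is 7-colorable: no

4


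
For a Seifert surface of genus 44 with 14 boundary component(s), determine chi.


chi = 2 - 2g - b
= 2 - 2*44 - 14
= 2 - 88 - 14 = -100

-100


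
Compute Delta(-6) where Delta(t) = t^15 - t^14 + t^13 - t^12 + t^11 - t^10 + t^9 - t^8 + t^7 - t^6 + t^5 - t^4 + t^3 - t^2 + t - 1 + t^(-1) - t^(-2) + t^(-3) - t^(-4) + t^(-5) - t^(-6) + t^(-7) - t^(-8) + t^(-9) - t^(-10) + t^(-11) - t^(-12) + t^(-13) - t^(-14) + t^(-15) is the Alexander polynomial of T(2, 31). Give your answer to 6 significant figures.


Substituting t = -6 into Delta(t) = t^15 - t^14 + t^13 - t^12 + t^11 - t^10 + t^9 - t^8 + t^7 - t^6 + t^5 - t^4 + t^3 - t^2 + t - 1 + t^(-1) - t^(-2) + t^(-3) - t^(-4) + t^(-5) - t^(-6) + t^(-7) - t^(-8) + t^(-9) - t^(-10) + t^(-11) - t^(-12) + t^(-13) - t^(-14) + t^(-15):
Term values: (-470184984576) + (-78364164096) + (-13060694016) + (-2176782336) + (-362797056) + (-60466176) + (-10077696) + (-1679616) + (-279936) + (-46656) + (-7776) + (-1296) + (-216) + (-36) + (-6) + (-1) + (-0.166667) + (-0.0277778) + (-0.00462963) + (-0.000771605) + (-0.000128601) + (-2.14335e-05) + (-3.57225e-06) + (-5.95374e-07) + (-9.9229e-08) + (-1.65382e-08) + (-2.75636e-09) + (-4.59394e-10) + (-7.65656e-11) + (-1.27609e-11) + (-2.12682e-12)
Sum = -5.642219815e+11
Rounded to 6 significant figures: -5.64222e+11

-5.64222e+11


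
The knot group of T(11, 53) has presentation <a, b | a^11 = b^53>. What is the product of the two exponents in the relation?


The relation is a^11 = b^53.
Product of exponents = 11 * 53
= 583

583


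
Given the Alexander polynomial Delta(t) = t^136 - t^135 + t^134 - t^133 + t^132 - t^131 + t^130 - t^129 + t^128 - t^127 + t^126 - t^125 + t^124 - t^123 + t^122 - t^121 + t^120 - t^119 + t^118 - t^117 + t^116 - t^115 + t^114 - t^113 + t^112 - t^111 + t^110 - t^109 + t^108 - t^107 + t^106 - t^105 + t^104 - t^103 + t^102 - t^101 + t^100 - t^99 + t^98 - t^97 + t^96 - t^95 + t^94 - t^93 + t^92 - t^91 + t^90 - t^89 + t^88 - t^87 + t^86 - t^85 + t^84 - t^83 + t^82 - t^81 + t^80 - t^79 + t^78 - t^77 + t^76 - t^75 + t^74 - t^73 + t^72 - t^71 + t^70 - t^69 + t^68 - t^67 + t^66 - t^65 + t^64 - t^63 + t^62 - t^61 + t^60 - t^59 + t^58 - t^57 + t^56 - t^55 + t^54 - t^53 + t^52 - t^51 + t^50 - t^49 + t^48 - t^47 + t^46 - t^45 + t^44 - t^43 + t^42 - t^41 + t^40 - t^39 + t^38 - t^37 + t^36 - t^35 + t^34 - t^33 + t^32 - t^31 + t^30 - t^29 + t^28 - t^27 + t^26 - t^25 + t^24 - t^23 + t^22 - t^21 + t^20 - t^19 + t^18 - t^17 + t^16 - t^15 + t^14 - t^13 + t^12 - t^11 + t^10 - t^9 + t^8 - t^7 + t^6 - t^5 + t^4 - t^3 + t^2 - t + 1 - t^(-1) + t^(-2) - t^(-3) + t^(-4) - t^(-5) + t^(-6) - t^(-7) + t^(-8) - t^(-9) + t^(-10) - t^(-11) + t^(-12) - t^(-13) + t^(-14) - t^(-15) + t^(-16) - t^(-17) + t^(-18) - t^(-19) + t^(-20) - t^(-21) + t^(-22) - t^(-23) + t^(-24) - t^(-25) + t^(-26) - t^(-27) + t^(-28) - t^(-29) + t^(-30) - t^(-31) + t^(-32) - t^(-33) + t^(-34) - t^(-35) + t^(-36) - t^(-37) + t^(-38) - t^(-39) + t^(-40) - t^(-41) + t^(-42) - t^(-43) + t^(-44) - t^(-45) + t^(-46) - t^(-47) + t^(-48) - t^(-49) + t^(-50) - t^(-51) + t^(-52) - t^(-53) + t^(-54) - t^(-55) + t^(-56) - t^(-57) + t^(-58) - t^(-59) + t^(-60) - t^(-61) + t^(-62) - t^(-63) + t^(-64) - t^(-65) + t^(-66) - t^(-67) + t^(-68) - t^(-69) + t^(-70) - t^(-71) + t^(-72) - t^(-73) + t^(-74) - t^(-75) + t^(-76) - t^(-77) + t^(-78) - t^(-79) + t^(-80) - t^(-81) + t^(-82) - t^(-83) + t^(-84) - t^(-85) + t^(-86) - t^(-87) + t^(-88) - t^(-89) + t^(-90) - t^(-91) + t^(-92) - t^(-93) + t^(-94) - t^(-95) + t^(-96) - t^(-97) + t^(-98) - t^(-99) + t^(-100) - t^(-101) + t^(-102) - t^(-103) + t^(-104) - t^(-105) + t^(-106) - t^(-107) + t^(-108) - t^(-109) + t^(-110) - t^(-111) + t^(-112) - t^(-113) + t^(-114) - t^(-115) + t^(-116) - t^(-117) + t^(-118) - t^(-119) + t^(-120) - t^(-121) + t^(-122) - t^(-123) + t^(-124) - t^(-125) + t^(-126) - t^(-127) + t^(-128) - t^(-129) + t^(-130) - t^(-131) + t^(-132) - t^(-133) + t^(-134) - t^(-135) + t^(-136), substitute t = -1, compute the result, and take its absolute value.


Step 1: The polynomial has 273 terms with alternating signs, exponents from 136 down to -136.
Step 2: Substitute t = -1. The i-th term has coefficient (-1)^i and exponent (m-i),
  so its value is (-1)^i * (-1)^(m-i) = (-1)^m = 1 for every i.
Step 3: All 273 terms equal 1, so Delta(-1) = 273 * (1) = 273
Step 4: |Delta(-1)| = 273

273


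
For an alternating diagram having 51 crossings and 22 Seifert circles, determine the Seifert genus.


For alternating knots, g = (c - s + 1)/2.
= (51 - 22 + 1)/2
= 30/2 = 15

15


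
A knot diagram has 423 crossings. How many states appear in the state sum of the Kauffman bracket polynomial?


Each crossing contributes 2 choices (A-smoothing or B-smoothing).
Total states = 2^423 = 21661481985318866090456360813617841433097164651373566993519371723551728967231450179999800047688590453885868835635965404913860608

21661481985318866090456360813617841433097164651373566993519371723551728967231450179999800047688590453885868835635965404913860608


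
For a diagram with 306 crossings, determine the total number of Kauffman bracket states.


Each crossing contributes 2 choices (A-smoothing or B-smoothing).
Total states = 2^306 = 130370302485407109521180524058200202307293977194619920040712988758680403184853549195737432064

130370302485407109521180524058200202307293977194619920040712988758680403184853549195737432064


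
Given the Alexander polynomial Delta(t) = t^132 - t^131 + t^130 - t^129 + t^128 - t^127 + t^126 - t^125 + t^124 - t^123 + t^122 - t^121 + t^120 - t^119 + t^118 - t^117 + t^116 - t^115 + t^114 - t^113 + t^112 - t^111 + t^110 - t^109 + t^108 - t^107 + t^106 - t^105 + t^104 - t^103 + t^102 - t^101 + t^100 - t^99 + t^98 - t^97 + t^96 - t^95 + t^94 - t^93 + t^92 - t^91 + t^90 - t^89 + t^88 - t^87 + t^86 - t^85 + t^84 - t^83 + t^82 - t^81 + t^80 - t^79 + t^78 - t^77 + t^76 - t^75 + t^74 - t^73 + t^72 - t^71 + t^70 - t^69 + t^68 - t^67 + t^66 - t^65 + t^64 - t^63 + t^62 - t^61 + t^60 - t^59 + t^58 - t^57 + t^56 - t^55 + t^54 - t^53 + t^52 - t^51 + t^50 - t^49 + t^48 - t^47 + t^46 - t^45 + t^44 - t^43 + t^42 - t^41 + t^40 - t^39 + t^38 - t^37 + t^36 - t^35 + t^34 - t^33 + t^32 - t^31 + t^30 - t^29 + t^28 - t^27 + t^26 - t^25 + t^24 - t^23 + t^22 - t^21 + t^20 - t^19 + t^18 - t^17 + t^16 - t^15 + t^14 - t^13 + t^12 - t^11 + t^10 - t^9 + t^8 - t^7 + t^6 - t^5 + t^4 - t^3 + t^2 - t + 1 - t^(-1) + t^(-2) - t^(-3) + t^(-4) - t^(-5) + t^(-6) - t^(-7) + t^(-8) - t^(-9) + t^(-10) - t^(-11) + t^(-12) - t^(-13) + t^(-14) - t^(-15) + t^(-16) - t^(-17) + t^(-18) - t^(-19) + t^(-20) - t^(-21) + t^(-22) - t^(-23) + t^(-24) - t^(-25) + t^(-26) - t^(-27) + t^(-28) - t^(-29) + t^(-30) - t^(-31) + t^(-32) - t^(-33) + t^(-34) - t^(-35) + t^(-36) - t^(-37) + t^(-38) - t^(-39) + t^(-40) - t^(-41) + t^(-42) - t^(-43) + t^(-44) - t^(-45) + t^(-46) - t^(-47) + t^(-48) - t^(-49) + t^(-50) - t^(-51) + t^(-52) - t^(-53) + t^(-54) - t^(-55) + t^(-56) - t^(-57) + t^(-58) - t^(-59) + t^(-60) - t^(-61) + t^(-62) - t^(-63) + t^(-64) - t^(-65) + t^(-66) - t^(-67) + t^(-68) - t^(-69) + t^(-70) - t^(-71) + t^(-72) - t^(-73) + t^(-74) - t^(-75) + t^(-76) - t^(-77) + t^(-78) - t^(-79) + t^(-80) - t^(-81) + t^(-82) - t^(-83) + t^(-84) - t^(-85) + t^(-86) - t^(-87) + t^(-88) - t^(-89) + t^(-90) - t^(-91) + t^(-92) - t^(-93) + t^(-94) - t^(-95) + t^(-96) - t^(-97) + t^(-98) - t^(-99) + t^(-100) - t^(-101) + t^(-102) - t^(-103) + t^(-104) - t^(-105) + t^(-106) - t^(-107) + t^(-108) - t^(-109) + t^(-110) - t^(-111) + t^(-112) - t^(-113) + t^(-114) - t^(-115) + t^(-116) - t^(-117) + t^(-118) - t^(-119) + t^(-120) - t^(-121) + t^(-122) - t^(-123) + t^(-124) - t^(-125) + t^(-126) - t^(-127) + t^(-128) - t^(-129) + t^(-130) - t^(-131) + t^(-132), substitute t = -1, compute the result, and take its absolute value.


Step 1: The polynomial has 265 terms with alternating signs, exponents from 132 down to -132.
Step 2: Substitute t = -1. The i-th term has coefficient (-1)^i and exponent (m-i),
  so its value is (-1)^i * (-1)^(m-i) = (-1)^m = 1 for every i.
Step 3: All 265 terms equal 1, so Delta(-1) = 265 * (1) = 265
Step 4: |Delta(-1)| = 265

265


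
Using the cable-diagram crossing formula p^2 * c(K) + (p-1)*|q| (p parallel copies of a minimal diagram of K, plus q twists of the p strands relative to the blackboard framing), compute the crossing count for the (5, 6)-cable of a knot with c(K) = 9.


Step 1: Each of the c(K) crossings of the companion diagram becomes p*p = p^2 crossings among the p parallel strands, and each of the |q| twists s_1 s_2 ... s_(p-1) adds (p-1) crossings.
  Crossings = p^2 * c(K) + (p-1)*|q|
Step 2: = 5^2 * 9 + (5-1)*6
Step 3: = 25*9 + 4*6
Step 4: = 225 + 24 = 249

249


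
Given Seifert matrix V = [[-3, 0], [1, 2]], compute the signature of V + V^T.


Step 1: V + V^T = [[-6, 1], [1, 4]]
Step 2: trace = -2, det = -25
Step 3: Discriminant = (-2)^2 - 4*(-25) = 104
Step 4: Eigenvalues: 4.09902, -6.09902
Step 5: Signature = (# positive eigenvalues) - (# negative eigenvalues) = 0

0


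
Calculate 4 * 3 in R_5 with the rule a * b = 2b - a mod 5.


4 * 3 = 2*3 - 4 mod 5
= 6 - 4 mod 5
= 2 mod 5 = 2

2


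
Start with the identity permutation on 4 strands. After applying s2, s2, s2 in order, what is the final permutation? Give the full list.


Starting with identity [1, 2, 3, 4].
Apply generators in sequence:
  After s2: [1, 3, 2, 4]
  After s2: [1, 2, 3, 4]
  After s2: [1, 3, 2, 4]
Final permutation: [1, 3, 2, 4]

[1, 3, 2, 4]


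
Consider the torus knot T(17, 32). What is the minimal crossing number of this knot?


For a torus knot T(p, q) with gcd(p,q)=1,
the crossing number is min(p*(q-1), q*(p-1)).
p*(q-1) = 17*31 = 527
q*(p-1) = 32*16 = 512
min(527, 512) = 512

512


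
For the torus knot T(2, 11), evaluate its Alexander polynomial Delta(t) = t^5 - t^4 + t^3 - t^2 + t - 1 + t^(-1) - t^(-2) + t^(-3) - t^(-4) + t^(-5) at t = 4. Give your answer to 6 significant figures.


Substituting t = 4 into Delta(t) = t^5 - t^4 + t^3 - t^2 + t - 1 + t^(-1) - t^(-2) + t^(-3) - t^(-4) + t^(-5):
Term values: (1024) + (-256) + (64) + (-16) + (4) + (-1) + (0.25) + (-0.0625) + (0.015625) + (-0.00390625) + (0.000976562)
Sum = 819.2001953
Rounded to 6 significant figures: 819.2

819.2


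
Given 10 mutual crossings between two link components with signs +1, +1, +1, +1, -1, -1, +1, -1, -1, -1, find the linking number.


Step 1: Count positive crossings: 5
Step 2: Count negative crossings: 5
Step 3: Sum of signs = 5 - 5 = 0
Step 4: Linking number = sum/2 = 0/2 = 0

0


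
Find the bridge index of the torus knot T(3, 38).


The bridge number of T(p,q) is min(p,q).
min(3, 38) = 3

3


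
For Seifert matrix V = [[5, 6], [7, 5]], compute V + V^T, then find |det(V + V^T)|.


Step 1: Form V + V^T where V = [[5, 6], [7, 5]]
  V^T = [[5, 7], [6, 5]]
  V + V^T = [[10, 13], [13, 10]]
Step 2: det(V + V^T) = 10*10 - 13*13
  = 100 - 169 = -69
Step 3: Knot determinant = |det(V + V^T)| = |-69| = 69

69


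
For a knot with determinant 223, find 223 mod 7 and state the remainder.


Step 1: A knot is p-colorable if and only if p divides its determinant.
Step 2: Compute 223 mod 7.
223 = 31 * 7 + 6
Step 3: 223 mod 7 = 6
Step 4: The knot is 7-colorable: no

6


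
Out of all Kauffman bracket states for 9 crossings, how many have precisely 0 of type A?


We choose which 0 of 9 crossings get A-smoothings.
C(9, 0) = 9! / (0! * 9!)
= 1

1


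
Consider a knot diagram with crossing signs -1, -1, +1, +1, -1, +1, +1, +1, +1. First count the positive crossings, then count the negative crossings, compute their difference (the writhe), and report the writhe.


Step 1: Count positive crossings (+1).
Positive crossings: 6
Step 2: Count negative crossings (-1).
Negative crossings: 3
Step 3: Writhe = (positive) - (negative)
w = 6 - 3 = 3
Step 4: |w| = 3, and w is positive

3


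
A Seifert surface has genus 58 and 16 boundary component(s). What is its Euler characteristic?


chi = 2 - 2g - b
= 2 - 2*58 - 16
= 2 - 116 - 16 = -130

-130


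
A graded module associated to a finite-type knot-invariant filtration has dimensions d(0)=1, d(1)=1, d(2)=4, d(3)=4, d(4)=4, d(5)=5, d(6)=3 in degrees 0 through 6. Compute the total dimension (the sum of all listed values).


Total dimension = d(0) + d(1) + ... + d(6)
= 1 + 1 + 4 + 4 + 4 + 5 + 3
= 22

22


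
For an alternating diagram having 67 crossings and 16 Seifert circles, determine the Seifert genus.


For alternating knots, g = (c - s + 1)/2.
= (67 - 16 + 1)/2
= 52/2 = 26

26


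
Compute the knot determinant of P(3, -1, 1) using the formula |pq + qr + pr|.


Step 1: Compute pq + qr + pr.
pq = 3*(-1) = -3
qr = (-1)*1 = -1
pr = 3*1 = 3
pq + qr + pr = -3 + (-1) + 3 = -1
Step 2: Take absolute value.
det(P(3,-1,1)) = |-1| = 1

1


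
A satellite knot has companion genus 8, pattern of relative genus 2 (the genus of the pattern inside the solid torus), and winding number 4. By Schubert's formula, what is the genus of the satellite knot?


Schubert: g(satellite) = g_rel(pattern) + |winding| * g(companion),
where g_rel(pattern) is the genus of the pattern relative to the solid torus.
= 2 + 4 * 8
= 2 + 32 = 34

34


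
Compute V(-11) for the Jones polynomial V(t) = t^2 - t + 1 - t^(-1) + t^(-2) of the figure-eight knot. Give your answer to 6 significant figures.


Substituting t = -11 into V(t) = t^2 - t + 1 - t^(-1) + t^(-2):
  (+)t^(2) = 121
  (-)t^(1) = 11
  (+)t^(0) = 1
  (-)t^(-1) = 0.0909091
  (+)t^(-2) = 0.00826446
Sum = (121) + (11) + (1) + (0.0909091) + (0.00826446)
= 133.0991736
Rounded to 6 significant figures: 133.099

133.099


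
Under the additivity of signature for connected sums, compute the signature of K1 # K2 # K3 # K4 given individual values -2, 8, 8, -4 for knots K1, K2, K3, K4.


The signature is additive under connected sum.
signature(K1 # K2 # K3 # K4) = (-2) + (8) + (8) + (-4)
= 10

10


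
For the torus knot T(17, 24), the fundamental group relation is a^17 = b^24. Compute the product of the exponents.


The relation is a^17 = b^24.
Product of exponents = 17 * 24
= 408

408


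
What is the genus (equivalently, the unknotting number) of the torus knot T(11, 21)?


For a torus knot T(p,q), both the unknotting number and genus equal (p-1)(q-1)/2.
= (11-1)(21-1)/2
= 10*20/2
= 200/2 = 100

100


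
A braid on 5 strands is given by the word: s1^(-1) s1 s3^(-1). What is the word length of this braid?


The word length counts the number of generators (including inverses).
Listing each generator: s1^(-1), s1, s3^(-1)
There are 3 generators in this braid word.

3


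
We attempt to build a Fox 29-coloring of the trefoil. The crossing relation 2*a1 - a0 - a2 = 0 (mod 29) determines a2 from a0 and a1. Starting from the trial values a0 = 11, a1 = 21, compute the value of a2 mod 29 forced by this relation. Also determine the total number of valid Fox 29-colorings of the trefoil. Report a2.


Step 1: Apply the given crossing relation 2*a1 - a0 - a2 = 0 (mod 29).
  a2 = 2*a1 - a0 mod 29
  a2 = 2*21 - 11 mod 29
  a2 = 42 - 11 mod 29
  a2 = 31 mod 29 = 2
Step 2: The trefoil has determinant 3.
  Number of Fox p-colorings (p prime) is p^2 if p = 3, else p.
  Since 29 does not divide 3, only trivial (constant) colorings exist.
  (So the trial a0 = 11, a1 = 21 with a0 != a1 does NOT extend to a valid coloring of the whole trefoil: the other two crossing relations require 3*(a1 - a0) = 0 (mod 29), which fails.)
  Total colorings = 29
Step 3: a2 = 2, total Fox 29-colorings = 29

2


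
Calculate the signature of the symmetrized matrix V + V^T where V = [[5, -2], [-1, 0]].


Step 1: V + V^T = [[10, -3], [-3, 0]]
Step 2: trace = 10, det = -9
Step 3: Discriminant = 10^2 - 4*(-9) = 136
Step 4: Eigenvalues: 10.831, -0.830952
Step 5: Signature = (# positive eigenvalues) - (# negative eigenvalues) = 0

0


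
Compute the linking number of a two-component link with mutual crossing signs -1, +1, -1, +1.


Step 1: Count positive crossings: 2
Step 2: Count negative crossings: 2
Step 3: Sum of signs = 2 - 2 = 0
Step 4: Linking number = sum/2 = 0/2 = 0

0
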